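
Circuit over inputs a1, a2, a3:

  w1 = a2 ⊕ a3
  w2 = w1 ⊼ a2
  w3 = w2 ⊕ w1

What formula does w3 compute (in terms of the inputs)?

w1 = a2 ⊕ a3
w2 = w1 ⊼ a2 = (a2 ⊕ a3) ⊼ a2
w3 = w2 ⊕ w1 = ((a2 ⊕ a3) ⊼ a2) ⊕ (a2 ⊕ a3)

((a2 ⊕ a3) ⊼ a2) ⊕ (a2 ⊕ a3)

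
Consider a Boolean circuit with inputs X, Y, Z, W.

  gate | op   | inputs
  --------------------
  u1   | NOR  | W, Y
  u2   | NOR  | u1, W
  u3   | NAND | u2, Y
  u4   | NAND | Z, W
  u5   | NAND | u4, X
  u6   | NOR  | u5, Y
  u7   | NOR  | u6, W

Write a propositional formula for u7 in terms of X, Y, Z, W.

(((Z NAND W) NAND X) NOR Y) NOR W

u4 = Z NAND W
u5 = u4 NAND X = (Z NAND W) NAND X
u6 = u5 NOR Y = ((Z NAND W) NAND X) NOR Y
u7 = u6 NOR W = (((Z NAND W) NAND X) NOR Y) NOR W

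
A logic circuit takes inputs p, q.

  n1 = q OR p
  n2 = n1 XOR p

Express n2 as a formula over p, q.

n1 = q OR p
n2 = n1 XOR p = (q OR p) XOR p

(q OR p) XOR p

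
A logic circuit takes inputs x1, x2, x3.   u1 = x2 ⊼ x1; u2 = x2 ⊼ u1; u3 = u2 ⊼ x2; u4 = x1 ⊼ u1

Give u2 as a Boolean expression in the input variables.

x2 ⊼ (x2 ⊼ x1)

u1 = x2 ⊼ x1
u2 = x2 ⊼ u1 = x2 ⊼ (x2 ⊼ x1)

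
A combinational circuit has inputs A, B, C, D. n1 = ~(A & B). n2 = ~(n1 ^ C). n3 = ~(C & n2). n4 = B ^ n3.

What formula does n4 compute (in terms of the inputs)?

B ^ (~(C & (~((~(A & B)) ^ C))))

n1 = ~(A & B)
n2 = ~(n1 ^ C) = ~((~(A & B)) ^ C)
n3 = ~(C & n2) = ~(C & (~((~(A & B)) ^ C)))
n4 = B ^ n3 = B ^ (~(C & (~((~(A & B)) ^ C))))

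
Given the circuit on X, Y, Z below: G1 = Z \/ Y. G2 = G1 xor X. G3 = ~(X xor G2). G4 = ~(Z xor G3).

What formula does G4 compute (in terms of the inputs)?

~(Z xor (~(X xor ((Z \/ Y) xor X))))

G1 = Z \/ Y
G2 = G1 xor X = (Z \/ Y) xor X
G3 = ~(X xor G2) = ~(X xor ((Z \/ Y) xor X))
G4 = ~(Z xor G3) = ~(Z xor (~(X xor ((Z \/ Y) xor X))))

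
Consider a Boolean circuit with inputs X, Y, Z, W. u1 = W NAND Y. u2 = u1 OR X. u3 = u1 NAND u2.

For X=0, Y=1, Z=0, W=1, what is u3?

u1 = 1 NAND 1 = 0
u2 = 0 OR 0 = 0
u3 = 0 NAND 0 = 1

1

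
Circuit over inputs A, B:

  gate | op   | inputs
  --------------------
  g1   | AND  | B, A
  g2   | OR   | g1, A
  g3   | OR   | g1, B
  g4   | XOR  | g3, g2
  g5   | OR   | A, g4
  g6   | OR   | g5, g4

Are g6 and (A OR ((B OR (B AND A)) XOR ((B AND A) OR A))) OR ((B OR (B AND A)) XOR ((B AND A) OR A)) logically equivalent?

g1 = B AND A
g2 = g1 OR A = (B AND A) OR A
g3 = g1 OR B = (B AND A) OR B
g4 = g3 XOR g2 = ((B AND A) OR B) XOR ((B AND A) OR A)
g5 = A OR g4 = A OR (((B AND A) OR B) XOR ((B AND A) OR A))
g6 = g5 OR g4 = (A OR (((B AND A) OR B) XOR ((B AND A) OR A))) OR (((B AND A) OR B) XOR ((B AND A) OR A))
At A=0, B=0: circuit gives 0, formula gives 0.
At A=0, B=1: circuit gives 1, formula gives 1.
Agrees on all 4 inputs.

Yes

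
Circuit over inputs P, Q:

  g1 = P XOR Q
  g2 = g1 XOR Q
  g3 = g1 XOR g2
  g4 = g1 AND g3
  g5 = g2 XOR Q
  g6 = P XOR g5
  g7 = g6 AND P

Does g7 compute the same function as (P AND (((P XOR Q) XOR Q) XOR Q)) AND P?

g1 = P XOR Q
g2 = g1 XOR Q = (P XOR Q) XOR Q
g5 = g2 XOR Q = ((P XOR Q) XOR Q) XOR Q
g6 = P XOR g5 = P XOR (((P XOR Q) XOR Q) XOR Q)
g7 = g6 AND P = (P XOR (((P XOR Q) XOR Q) XOR Q)) AND P
At P=1, Q=0: circuit gives 0, formula gives 1.

No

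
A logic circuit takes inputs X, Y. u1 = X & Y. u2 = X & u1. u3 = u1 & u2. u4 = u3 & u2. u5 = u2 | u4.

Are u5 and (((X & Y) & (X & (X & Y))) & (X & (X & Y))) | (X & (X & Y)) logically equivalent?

u1 = X & Y
u2 = X & u1 = X & (X & Y)
u3 = u1 & u2 = (X & Y) & (X & (X & Y))
u4 = u3 & u2 = ((X & Y) & (X & (X & Y))) & (X & (X & Y))
u5 = u2 | u4 = (X & (X & Y)) | (((X & Y) & (X & (X & Y))) & (X & (X & Y)))
At X=0, Y=0: circuit gives 0, formula gives 0.
At X=1, Y=1: circuit gives 1, formula gives 1.
Agrees on all 4 inputs.

Yes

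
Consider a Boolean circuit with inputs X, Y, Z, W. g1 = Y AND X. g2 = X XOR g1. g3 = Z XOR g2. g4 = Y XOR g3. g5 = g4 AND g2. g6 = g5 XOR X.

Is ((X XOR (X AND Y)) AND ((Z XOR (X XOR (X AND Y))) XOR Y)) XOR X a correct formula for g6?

Yes

g1 = Y AND X
g2 = X XOR g1 = X XOR (Y AND X)
g3 = Z XOR g2 = Z XOR (X XOR (Y AND X))
g4 = Y XOR g3 = Y XOR (Z XOR (X XOR (Y AND X)))
g5 = g4 AND g2 = (Y XOR (Z XOR (X XOR (Y AND X)))) AND (X XOR (Y AND X))
g6 = g5 XOR X = ((Y XOR (Z XOR (X XOR (Y AND X)))) AND (X XOR (Y AND X))) XOR X
At X=0, Y=0, Z=0, W=0: circuit gives 0, formula gives 0.
At X=1, Y=0, Z=1, W=0: circuit gives 1, formula gives 1.
Agrees on all 16 inputs.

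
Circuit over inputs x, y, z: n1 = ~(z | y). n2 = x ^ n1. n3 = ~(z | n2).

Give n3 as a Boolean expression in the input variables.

~(z | (x ^ (~(z | y))))

n1 = ~(z | y)
n2 = x ^ n1 = x ^ (~(z | y))
n3 = ~(z | n2) = ~(z | (x ^ (~(z | y))))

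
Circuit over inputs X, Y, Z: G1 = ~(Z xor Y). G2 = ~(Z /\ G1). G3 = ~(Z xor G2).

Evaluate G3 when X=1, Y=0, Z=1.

G1 = ~(1 xor 0) = 0
G2 = ~(1 /\ 0) = 1
G3 = ~(1 xor 1) = 1

1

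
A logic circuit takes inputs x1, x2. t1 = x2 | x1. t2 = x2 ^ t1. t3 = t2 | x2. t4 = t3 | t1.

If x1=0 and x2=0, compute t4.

0

t1 = 0 | 0 = 0
t2 = 0 ^ 0 = 0
t3 = 0 | 0 = 0
t4 = 0 | 0 = 0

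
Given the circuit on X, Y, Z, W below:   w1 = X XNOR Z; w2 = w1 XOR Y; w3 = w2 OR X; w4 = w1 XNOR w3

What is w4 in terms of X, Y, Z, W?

w1 = X XNOR Z
w2 = w1 XOR Y = (X XNOR Z) XOR Y
w3 = w2 OR X = ((X XNOR Z) XOR Y) OR X
w4 = w1 XNOR w3 = (X XNOR Z) XNOR (((X XNOR Z) XOR Y) OR X)

(X XNOR Z) XNOR (((X XNOR Z) XOR Y) OR X)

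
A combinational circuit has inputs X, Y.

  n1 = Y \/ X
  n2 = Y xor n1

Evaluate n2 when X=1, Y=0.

1

n1 = 0 \/ 1 = 1
n2 = 0 xor 1 = 1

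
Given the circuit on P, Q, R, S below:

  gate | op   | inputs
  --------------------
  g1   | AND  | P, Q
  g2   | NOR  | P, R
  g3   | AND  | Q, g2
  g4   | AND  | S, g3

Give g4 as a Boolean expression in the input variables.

S AND (Q AND (P NOR R))

g2 = P NOR R
g3 = Q AND g2 = Q AND (P NOR R)
g4 = S AND g3 = S AND (Q AND (P NOR R))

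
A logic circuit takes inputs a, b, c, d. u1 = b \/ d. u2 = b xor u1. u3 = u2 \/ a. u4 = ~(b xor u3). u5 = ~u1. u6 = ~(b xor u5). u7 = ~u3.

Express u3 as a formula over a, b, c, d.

u1 = b \/ d
u2 = b xor u1 = b xor (b \/ d)
u3 = u2 \/ a = (b xor (b \/ d)) \/ a

(b xor (b \/ d)) \/ a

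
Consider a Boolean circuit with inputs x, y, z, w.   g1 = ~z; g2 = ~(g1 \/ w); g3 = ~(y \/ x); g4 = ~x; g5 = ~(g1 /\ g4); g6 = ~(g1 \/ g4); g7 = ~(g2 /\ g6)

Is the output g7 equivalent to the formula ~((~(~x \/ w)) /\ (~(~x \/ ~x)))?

g1 = ~z
g2 = ~(g1 \/ w) = ~(~z \/ w)
g4 = ~x
g6 = ~(g1 \/ g4) = ~(~z \/ ~x)
g7 = ~(g2 /\ g6) = ~((~(~z \/ w)) /\ (~(~z \/ ~x)))
At x=1, y=0, z=0, w=0: circuit gives 1, formula gives 0.

No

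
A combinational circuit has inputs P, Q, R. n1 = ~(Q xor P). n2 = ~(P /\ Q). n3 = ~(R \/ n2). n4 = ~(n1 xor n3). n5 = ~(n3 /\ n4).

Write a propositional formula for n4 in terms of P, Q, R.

n1 = ~(Q xor P)
n2 = ~(P /\ Q)
n3 = ~(R \/ n2) = ~(R \/ (~(P /\ Q)))
n4 = ~(n1 xor n3) = ~((~(Q xor P)) xor (~(R \/ (~(P /\ Q)))))

~((~(Q xor P)) xor (~(R \/ (~(P /\ Q)))))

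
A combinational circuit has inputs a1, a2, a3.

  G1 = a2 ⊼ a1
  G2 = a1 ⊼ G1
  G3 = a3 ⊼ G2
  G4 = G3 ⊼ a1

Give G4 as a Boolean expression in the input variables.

(a3 ⊼ (a1 ⊼ (a2 ⊼ a1))) ⊼ a1

G1 = a2 ⊼ a1
G2 = a1 ⊼ G1 = a1 ⊼ (a2 ⊼ a1)
G3 = a3 ⊼ G2 = a3 ⊼ (a1 ⊼ (a2 ⊼ a1))
G4 = G3 ⊼ a1 = (a3 ⊼ (a1 ⊼ (a2 ⊼ a1))) ⊼ a1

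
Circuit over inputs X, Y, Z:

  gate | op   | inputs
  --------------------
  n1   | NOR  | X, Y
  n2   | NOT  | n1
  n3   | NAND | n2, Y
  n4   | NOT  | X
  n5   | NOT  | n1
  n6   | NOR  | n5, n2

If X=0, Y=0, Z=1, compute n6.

n1 = 0 NOR 0 = 1
n2 = NOT 1 = 0
n5 = NOT 1 = 0
n6 = 0 NOR 0 = 1

1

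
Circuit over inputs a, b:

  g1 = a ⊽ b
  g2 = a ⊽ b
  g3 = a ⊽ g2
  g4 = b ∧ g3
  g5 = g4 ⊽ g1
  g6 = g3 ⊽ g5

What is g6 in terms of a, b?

(a ⊽ (a ⊽ b)) ⊽ ((b ∧ (a ⊽ (a ⊽ b))) ⊽ (a ⊽ b))

g1 = a ⊽ b
g2 = a ⊽ b
g3 = a ⊽ g2 = a ⊽ (a ⊽ b)
g4 = b ∧ g3 = b ∧ (a ⊽ (a ⊽ b))
g5 = g4 ⊽ g1 = (b ∧ (a ⊽ (a ⊽ b))) ⊽ (a ⊽ b)
g6 = g3 ⊽ g5 = (a ⊽ (a ⊽ b)) ⊽ ((b ∧ (a ⊽ (a ⊽ b))) ⊽ (a ⊽ b))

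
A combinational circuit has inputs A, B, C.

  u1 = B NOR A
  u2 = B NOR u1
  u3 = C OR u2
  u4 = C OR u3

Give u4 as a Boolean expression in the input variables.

u1 = B NOR A
u2 = B NOR u1 = B NOR (B NOR A)
u3 = C OR u2 = C OR (B NOR (B NOR A))
u4 = C OR u3 = C OR (C OR (B NOR (B NOR A)))

C OR (C OR (B NOR (B NOR A)))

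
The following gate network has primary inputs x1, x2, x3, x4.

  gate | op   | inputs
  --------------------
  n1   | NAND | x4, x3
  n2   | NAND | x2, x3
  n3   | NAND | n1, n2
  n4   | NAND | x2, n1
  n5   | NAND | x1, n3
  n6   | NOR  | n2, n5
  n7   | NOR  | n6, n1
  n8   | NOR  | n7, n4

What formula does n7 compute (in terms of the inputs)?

n1 = x4 NAND x3
n2 = x2 NAND x3
n3 = n1 NAND n2 = (x4 NAND x3) NAND (x2 NAND x3)
n5 = x1 NAND n3 = x1 NAND ((x4 NAND x3) NAND (x2 NAND x3))
n6 = n2 NOR n5 = (x2 NAND x3) NOR (x1 NAND ((x4 NAND x3) NAND (x2 NAND x3)))
n7 = n6 NOR n1 = ((x2 NAND x3) NOR (x1 NAND ((x4 NAND x3) NAND (x2 NAND x3)))) NOR (x4 NAND x3)

((x2 NAND x3) NOR (x1 NAND ((x4 NAND x3) NAND (x2 NAND x3)))) NOR (x4 NAND x3)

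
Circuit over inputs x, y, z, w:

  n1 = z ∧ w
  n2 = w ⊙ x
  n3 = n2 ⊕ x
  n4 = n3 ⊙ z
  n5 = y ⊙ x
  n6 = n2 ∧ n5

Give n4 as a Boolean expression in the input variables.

n2 = w ⊙ x
n3 = n2 ⊕ x = (w ⊙ x) ⊕ x
n4 = n3 ⊙ z = ((w ⊙ x) ⊕ x) ⊙ z

((w ⊙ x) ⊕ x) ⊙ z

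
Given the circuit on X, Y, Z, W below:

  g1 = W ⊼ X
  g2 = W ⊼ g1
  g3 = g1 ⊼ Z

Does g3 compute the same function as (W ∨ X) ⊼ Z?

No

g1 = W ⊼ X
g3 = g1 ⊼ Z = (W ⊼ X) ⊼ Z
At X=0, Y=0, Z=1, W=0: circuit gives 0, formula gives 1.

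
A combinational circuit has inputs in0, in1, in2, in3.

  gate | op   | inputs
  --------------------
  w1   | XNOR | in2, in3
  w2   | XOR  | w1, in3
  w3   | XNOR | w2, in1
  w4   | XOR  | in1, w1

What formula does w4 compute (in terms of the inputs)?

in1 XOR (in2 XNOR in3)

w1 = in2 XNOR in3
w4 = in1 XOR w1 = in1 XOR (in2 XNOR in3)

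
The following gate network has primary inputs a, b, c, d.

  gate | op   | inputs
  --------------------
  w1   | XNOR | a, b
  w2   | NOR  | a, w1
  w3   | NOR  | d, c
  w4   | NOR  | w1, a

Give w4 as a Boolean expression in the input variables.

(a XNOR b) NOR a

w1 = a XNOR b
w4 = w1 NOR a = (a XNOR b) NOR a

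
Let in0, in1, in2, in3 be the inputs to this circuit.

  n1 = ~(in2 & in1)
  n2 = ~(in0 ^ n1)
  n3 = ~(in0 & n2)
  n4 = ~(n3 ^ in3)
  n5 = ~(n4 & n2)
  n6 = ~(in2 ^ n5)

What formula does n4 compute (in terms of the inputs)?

~((~(in0 & (~(in0 ^ (~(in2 & in1)))))) ^ in3)

n1 = ~(in2 & in1)
n2 = ~(in0 ^ n1) = ~(in0 ^ (~(in2 & in1)))
n3 = ~(in0 & n2) = ~(in0 & (~(in0 ^ (~(in2 & in1)))))
n4 = ~(n3 ^ in3) = ~((~(in0 & (~(in0 ^ (~(in2 & in1)))))) ^ in3)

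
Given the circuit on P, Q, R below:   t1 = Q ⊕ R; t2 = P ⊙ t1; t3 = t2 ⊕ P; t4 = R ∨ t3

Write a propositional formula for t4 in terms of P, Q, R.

R ∨ ((P ⊙ (Q ⊕ R)) ⊕ P)

t1 = Q ⊕ R
t2 = P ⊙ t1 = P ⊙ (Q ⊕ R)
t3 = t2 ⊕ P = (P ⊙ (Q ⊕ R)) ⊕ P
t4 = R ∨ t3 = R ∨ ((P ⊙ (Q ⊕ R)) ⊕ P)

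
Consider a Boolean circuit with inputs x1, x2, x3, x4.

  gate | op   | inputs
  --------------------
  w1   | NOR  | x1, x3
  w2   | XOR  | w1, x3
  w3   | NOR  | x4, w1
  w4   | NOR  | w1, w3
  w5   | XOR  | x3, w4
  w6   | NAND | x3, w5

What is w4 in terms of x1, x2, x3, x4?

w1 = x1 NOR x3
w3 = x4 NOR w1 = x4 NOR (x1 NOR x3)
w4 = w1 NOR w3 = (x1 NOR x3) NOR (x4 NOR (x1 NOR x3))

(x1 NOR x3) NOR (x4 NOR (x1 NOR x3))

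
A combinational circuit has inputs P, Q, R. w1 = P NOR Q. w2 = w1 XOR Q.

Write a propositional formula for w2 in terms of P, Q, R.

w1 = P NOR Q
w2 = w1 XOR Q = (P NOR Q) XOR Q

(P NOR Q) XOR Q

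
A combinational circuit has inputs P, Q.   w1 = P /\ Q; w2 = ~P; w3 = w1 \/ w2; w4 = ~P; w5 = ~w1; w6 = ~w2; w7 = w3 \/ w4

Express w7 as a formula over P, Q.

w1 = P /\ Q
w2 = ~P
w3 = w1 \/ w2 = (P /\ Q) \/ ~P
w4 = ~P
w7 = w3 \/ w4 = ((P /\ Q) \/ ~P) \/ ~P

((P /\ Q) \/ ~P) \/ ~P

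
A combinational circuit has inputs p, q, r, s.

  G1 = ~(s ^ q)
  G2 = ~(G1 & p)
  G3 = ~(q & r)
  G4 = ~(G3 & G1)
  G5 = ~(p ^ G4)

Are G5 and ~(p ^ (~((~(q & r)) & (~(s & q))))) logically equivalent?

G1 = ~(s ^ q)
G3 = ~(q & r)
G4 = ~(G3 & G1) = ~((~(q & r)) & (~(s ^ q)))
G5 = ~(p ^ G4) = ~(p ^ (~((~(q & r)) & (~(s ^ q)))))
At p=0, q=0, r=0, s=1: circuit gives 0, formula gives 1.

No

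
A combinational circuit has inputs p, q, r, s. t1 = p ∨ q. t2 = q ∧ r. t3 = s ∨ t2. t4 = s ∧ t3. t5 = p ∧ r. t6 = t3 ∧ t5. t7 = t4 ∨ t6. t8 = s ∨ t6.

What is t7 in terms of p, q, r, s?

t2 = q ∧ r
t3 = s ∨ t2 = s ∨ (q ∧ r)
t4 = s ∧ t3 = s ∧ (s ∨ (q ∧ r))
t5 = p ∧ r
t6 = t3 ∧ t5 = (s ∨ (q ∧ r)) ∧ (p ∧ r)
t7 = t4 ∨ t6 = (s ∧ (s ∨ (q ∧ r))) ∨ ((s ∨ (q ∧ r)) ∧ (p ∧ r))

(s ∧ (s ∨ (q ∧ r))) ∨ ((s ∨ (q ∧ r)) ∧ (p ∧ r))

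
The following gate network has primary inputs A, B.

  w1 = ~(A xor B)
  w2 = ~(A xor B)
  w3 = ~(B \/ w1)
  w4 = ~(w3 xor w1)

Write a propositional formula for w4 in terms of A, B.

~((~(B \/ (~(A xor B)))) xor (~(A xor B)))

w1 = ~(A xor B)
w3 = ~(B \/ w1) = ~(B \/ (~(A xor B)))
w4 = ~(w3 xor w1) = ~((~(B \/ (~(A xor B)))) xor (~(A xor B)))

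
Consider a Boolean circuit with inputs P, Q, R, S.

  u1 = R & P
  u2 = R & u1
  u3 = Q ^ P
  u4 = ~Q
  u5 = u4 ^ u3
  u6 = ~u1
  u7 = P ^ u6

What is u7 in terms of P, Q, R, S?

u1 = R & P
u6 = ~u1 = ~(R & P)
u7 = P ^ u6 = P ^ ~(R & P)

P ^ ~(R & P)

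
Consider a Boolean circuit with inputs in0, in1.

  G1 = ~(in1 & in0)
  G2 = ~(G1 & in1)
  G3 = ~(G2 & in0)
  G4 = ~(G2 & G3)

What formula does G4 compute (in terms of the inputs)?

~((~((~(in1 & in0)) & in1)) & (~((~((~(in1 & in0)) & in1)) & in0)))

G1 = ~(in1 & in0)
G2 = ~(G1 & in1) = ~((~(in1 & in0)) & in1)
G3 = ~(G2 & in0) = ~((~((~(in1 & in0)) & in1)) & in0)
G4 = ~(G2 & G3) = ~((~((~(in1 & in0)) & in1)) & (~((~((~(in1 & in0)) & in1)) & in0)))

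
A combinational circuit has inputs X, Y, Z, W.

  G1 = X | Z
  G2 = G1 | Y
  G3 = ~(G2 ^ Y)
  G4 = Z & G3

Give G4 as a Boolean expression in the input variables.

G1 = X | Z
G2 = G1 | Y = (X | Z) | Y
G3 = ~(G2 ^ Y) = ~(((X | Z) | Y) ^ Y)
G4 = Z & G3 = Z & (~(((X | Z) | Y) ^ Y))

Z & (~(((X | Z) | Y) ^ Y))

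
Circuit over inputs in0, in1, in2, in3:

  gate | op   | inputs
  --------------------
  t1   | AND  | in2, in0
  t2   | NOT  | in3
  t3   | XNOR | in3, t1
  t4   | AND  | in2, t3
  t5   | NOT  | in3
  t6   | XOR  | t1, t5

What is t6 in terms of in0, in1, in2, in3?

(in2 AND in0) XOR NOT in3

t1 = in2 AND in0
t5 = NOT in3
t6 = t1 XOR t5 = (in2 AND in0) XOR NOT in3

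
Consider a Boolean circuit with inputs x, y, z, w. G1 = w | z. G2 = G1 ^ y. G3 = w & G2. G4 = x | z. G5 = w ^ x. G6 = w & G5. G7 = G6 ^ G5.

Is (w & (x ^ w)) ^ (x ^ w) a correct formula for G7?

Yes

G5 = w ^ x
G6 = w & G5 = w & (w ^ x)
G7 = G6 ^ G5 = (w & (w ^ x)) ^ (w ^ x)
At x=0, y=0, z=0, w=0: circuit gives 0, formula gives 0.
At x=1, y=0, z=0, w=0: circuit gives 1, formula gives 1.
Agrees on all 16 inputs.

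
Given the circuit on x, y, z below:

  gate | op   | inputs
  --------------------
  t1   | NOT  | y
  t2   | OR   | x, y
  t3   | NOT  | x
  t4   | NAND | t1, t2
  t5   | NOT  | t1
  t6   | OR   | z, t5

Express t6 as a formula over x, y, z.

t1 = NOT y
t5 = NOT t1 = NOT NOT y
t6 = z OR t5 = z OR NOT NOT y

z OR NOT NOT y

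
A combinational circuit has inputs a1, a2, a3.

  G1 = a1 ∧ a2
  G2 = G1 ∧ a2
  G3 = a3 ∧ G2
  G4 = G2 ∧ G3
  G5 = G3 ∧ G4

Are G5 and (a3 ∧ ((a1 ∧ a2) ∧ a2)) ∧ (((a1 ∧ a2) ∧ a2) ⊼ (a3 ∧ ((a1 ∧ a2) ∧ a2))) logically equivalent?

No

G1 = a1 ∧ a2
G2 = G1 ∧ a2 = (a1 ∧ a2) ∧ a2
G3 = a3 ∧ G2 = a3 ∧ ((a1 ∧ a2) ∧ a2)
G4 = G2 ∧ G3 = ((a1 ∧ a2) ∧ a2) ∧ (a3 ∧ ((a1 ∧ a2) ∧ a2))
G5 = G3 ∧ G4 = (a3 ∧ ((a1 ∧ a2) ∧ a2)) ∧ (((a1 ∧ a2) ∧ a2) ∧ (a3 ∧ ((a1 ∧ a2) ∧ a2)))
At a1=1, a2=1, a3=1: circuit gives 1, formula gives 0.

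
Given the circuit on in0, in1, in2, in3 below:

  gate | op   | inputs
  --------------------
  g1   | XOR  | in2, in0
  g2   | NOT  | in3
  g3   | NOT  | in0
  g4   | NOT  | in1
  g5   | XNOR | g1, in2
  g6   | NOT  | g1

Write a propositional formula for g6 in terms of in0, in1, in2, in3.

g1 = in2 XOR in0
g6 = NOT g1 = NOT (in2 XOR in0)

NOT (in2 XOR in0)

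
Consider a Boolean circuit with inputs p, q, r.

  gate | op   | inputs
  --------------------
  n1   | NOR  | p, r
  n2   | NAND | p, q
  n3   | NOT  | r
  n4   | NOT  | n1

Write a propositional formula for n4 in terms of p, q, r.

n1 = p NOR r
n4 = NOT n1 = NOT (p NOR r)

NOT (p NOR r)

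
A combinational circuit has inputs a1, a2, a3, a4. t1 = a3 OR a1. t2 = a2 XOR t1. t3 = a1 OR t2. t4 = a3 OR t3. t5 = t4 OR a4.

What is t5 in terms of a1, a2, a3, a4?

t1 = a3 OR a1
t2 = a2 XOR t1 = a2 XOR (a3 OR a1)
t3 = a1 OR t2 = a1 OR (a2 XOR (a3 OR a1))
t4 = a3 OR t3 = a3 OR (a1 OR (a2 XOR (a3 OR a1)))
t5 = t4 OR a4 = (a3 OR (a1 OR (a2 XOR (a3 OR a1)))) OR a4

(a3 OR (a1 OR (a2 XOR (a3 OR a1)))) OR a4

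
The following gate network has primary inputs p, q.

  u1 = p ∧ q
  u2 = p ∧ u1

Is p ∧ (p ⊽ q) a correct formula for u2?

u1 = p ∧ q
u2 = p ∧ u1 = p ∧ (p ∧ q)
At p=1, q=1: circuit gives 1, formula gives 0.

No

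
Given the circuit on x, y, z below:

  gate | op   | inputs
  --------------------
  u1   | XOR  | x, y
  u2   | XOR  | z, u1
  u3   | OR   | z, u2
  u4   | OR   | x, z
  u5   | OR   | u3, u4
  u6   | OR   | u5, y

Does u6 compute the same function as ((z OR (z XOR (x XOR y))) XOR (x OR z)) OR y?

u1 = x XOR y
u2 = z XOR u1 = z XOR (x XOR y)
u3 = z OR u2 = z OR (z XOR (x XOR y))
u4 = x OR z
u5 = u3 OR u4 = (z OR (z XOR (x XOR y))) OR (x OR z)
u6 = u5 OR y = ((z OR (z XOR (x XOR y))) OR (x OR z)) OR y
At x=0, y=0, z=1: circuit gives 1, formula gives 0.

No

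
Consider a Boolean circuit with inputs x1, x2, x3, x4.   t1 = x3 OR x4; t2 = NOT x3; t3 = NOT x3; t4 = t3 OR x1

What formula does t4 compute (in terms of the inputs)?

NOT x3 OR x1

t3 = NOT x3
t4 = t3 OR x1 = NOT x3 OR x1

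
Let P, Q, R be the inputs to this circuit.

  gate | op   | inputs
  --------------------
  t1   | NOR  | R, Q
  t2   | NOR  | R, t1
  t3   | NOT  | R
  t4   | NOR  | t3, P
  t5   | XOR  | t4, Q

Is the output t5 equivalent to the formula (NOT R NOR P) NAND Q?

t3 = NOT R
t4 = t3 NOR P = NOT R NOR P
t5 = t4 XOR Q = (NOT R NOR P) XOR Q
At P=0, Q=0, R=0: circuit gives 0, formula gives 1.

No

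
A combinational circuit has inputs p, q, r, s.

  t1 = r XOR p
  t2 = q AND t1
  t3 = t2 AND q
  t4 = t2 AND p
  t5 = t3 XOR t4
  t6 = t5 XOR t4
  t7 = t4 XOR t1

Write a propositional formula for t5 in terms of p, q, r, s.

((q AND (r XOR p)) AND q) XOR ((q AND (r XOR p)) AND p)

t1 = r XOR p
t2 = q AND t1 = q AND (r XOR p)
t3 = t2 AND q = (q AND (r XOR p)) AND q
t4 = t2 AND p = (q AND (r XOR p)) AND p
t5 = t3 XOR t4 = ((q AND (r XOR p)) AND q) XOR ((q AND (r XOR p)) AND p)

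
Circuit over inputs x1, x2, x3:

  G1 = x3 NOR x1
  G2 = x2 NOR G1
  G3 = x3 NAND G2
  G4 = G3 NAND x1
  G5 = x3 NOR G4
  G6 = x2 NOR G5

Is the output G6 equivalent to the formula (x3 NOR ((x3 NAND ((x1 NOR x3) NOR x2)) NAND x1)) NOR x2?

Yes

G1 = x3 NOR x1
G2 = x2 NOR G1 = x2 NOR (x3 NOR x1)
G3 = x3 NAND G2 = x3 NAND (x2 NOR (x3 NOR x1))
G4 = G3 NAND x1 = (x3 NAND (x2 NOR (x3 NOR x1))) NAND x1
G5 = x3 NOR G4 = x3 NOR ((x3 NAND (x2 NOR (x3 NOR x1))) NAND x1)
G6 = x2 NOR G5 = x2 NOR (x3 NOR ((x3 NAND (x2 NOR (x3 NOR x1))) NAND x1))
At x1=0, x2=1, x3=0: circuit gives 0, formula gives 0.
At x1=0, x2=0, x3=0: circuit gives 1, formula gives 1.
Agrees on all 8 inputs.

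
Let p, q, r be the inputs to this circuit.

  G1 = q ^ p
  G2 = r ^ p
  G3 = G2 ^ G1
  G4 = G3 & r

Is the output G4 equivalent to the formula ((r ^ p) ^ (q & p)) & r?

No

G1 = q ^ p
G2 = r ^ p
G3 = G2 ^ G1 = (r ^ p) ^ (q ^ p)
G4 = G3 & r = ((r ^ p) ^ (q ^ p)) & r
At p=0, q=1, r=1: circuit gives 0, formula gives 1.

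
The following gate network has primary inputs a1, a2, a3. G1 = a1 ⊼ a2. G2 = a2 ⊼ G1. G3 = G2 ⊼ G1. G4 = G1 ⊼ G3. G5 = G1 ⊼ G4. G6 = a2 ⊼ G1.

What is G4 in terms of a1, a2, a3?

G1 = a1 ⊼ a2
G2 = a2 ⊼ G1 = a2 ⊼ (a1 ⊼ a2)
G3 = G2 ⊼ G1 = (a2 ⊼ (a1 ⊼ a2)) ⊼ (a1 ⊼ a2)
G4 = G1 ⊼ G3 = (a1 ⊼ a2) ⊼ ((a2 ⊼ (a1 ⊼ a2)) ⊼ (a1 ⊼ a2))

(a1 ⊼ a2) ⊼ ((a2 ⊼ (a1 ⊼ a2)) ⊼ (a1 ⊼ a2))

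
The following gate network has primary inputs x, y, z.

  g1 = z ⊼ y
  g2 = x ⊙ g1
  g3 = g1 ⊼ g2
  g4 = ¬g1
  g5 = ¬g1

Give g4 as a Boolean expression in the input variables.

g1 = z ⊼ y
g4 = ¬g1 = ¬(z ⊼ y)

¬(z ⊼ y)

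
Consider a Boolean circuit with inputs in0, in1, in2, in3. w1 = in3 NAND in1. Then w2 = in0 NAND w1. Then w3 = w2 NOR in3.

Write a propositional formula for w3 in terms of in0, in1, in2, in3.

(in0 NAND (in3 NAND in1)) NOR in3

w1 = in3 NAND in1
w2 = in0 NAND w1 = in0 NAND (in3 NAND in1)
w3 = w2 NOR in3 = (in0 NAND (in3 NAND in1)) NOR in3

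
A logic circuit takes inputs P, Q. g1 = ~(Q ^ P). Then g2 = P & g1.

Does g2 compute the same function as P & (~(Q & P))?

No

g1 = ~(Q ^ P)
g2 = P & g1 = P & (~(Q ^ P))
At P=1, Q=0: circuit gives 0, formula gives 1.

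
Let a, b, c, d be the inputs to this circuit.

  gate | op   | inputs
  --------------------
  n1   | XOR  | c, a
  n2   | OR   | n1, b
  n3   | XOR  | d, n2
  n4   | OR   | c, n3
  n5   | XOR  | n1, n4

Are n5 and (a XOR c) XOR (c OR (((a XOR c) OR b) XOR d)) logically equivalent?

Yes

n1 = c XOR a
n2 = n1 OR b = (c XOR a) OR b
n3 = d XOR n2 = d XOR ((c XOR a) OR b)
n4 = c OR n3 = c OR (d XOR ((c XOR a) OR b))
n5 = n1 XOR n4 = (c XOR a) XOR (c OR (d XOR ((c XOR a) OR b)))
At a=0, b=0, c=0, d=0: circuit gives 0, formula gives 0.
At a=0, b=0, c=0, d=1: circuit gives 1, formula gives 1.
Agrees on all 16 inputs.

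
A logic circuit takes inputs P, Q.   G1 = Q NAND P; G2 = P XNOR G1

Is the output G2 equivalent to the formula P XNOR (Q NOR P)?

No

G1 = Q NAND P
G2 = P XNOR G1 = P XNOR (Q NAND P)
At P=0, Q=1: circuit gives 0, formula gives 1.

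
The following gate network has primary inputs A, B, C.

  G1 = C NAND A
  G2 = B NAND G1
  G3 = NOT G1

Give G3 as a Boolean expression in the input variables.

NOT (C NAND A)

G1 = C NAND A
G3 = NOT G1 = NOT (C NAND A)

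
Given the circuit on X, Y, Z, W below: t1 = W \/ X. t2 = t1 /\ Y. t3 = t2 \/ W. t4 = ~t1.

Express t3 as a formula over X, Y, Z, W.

((W \/ X) /\ Y) \/ W

t1 = W \/ X
t2 = t1 /\ Y = (W \/ X) /\ Y
t3 = t2 \/ W = ((W \/ X) /\ Y) \/ W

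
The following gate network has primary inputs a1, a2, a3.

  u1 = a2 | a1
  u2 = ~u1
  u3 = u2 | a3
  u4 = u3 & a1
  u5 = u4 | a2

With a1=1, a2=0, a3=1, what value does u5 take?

u1 = 0 | 1 = 1
u2 = ~1 = 0
u3 = 0 | 1 = 1
u4 = 1 & 1 = 1
u5 = 1 | 0 = 1

1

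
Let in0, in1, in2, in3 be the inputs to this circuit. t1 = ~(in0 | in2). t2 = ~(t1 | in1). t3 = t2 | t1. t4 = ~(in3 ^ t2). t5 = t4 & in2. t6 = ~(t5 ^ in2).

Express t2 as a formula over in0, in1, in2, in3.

~((~(in0 | in2)) | in1)

t1 = ~(in0 | in2)
t2 = ~(t1 | in1) = ~((~(in0 | in2)) | in1)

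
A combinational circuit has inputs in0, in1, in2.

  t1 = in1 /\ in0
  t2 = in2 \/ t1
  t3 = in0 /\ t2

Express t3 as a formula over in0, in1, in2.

in0 /\ (in2 \/ (in1 /\ in0))

t1 = in1 /\ in0
t2 = in2 \/ t1 = in2 \/ (in1 /\ in0)
t3 = in0 /\ t2 = in0 /\ (in2 \/ (in1 /\ in0))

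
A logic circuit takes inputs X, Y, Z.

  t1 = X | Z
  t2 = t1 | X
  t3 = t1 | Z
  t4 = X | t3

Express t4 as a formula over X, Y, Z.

X | ((X | Z) | Z)

t1 = X | Z
t3 = t1 | Z = (X | Z) | Z
t4 = X | t3 = X | ((X | Z) | Z)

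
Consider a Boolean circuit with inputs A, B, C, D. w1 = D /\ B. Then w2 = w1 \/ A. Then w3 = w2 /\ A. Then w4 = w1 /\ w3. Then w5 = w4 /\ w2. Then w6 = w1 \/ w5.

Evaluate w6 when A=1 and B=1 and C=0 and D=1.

w1 = 1 /\ 1 = 1
w2 = 1 \/ 1 = 1
w3 = 1 /\ 1 = 1
w4 = 1 /\ 1 = 1
w5 = 1 /\ 1 = 1
w6 = 1 \/ 1 = 1

1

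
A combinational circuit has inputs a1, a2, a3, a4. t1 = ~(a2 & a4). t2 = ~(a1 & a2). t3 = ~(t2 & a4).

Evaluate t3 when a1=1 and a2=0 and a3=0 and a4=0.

t2 = ~(1 & 0) = 1
t3 = ~(1 & 0) = 1

1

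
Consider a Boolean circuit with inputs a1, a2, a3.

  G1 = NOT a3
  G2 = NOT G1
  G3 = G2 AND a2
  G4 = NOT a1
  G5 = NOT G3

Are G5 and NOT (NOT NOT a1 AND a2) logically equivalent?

G1 = NOT a3
G2 = NOT G1 = NOT NOT a3
G3 = G2 AND a2 = NOT NOT a3 AND a2
G5 = NOT G3 = NOT (NOT NOT a3 AND a2)
At a1=0, a2=1, a3=1: circuit gives 0, formula gives 1.

No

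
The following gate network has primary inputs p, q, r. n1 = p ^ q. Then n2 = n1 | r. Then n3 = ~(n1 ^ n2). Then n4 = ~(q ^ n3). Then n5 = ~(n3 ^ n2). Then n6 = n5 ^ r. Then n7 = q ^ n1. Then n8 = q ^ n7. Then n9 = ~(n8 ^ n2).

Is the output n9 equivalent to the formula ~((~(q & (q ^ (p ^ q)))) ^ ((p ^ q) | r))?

No

n1 = p ^ q
n2 = n1 | r = (p ^ q) | r
n7 = q ^ n1 = q ^ (p ^ q)
n8 = q ^ n7 = q ^ (q ^ (p ^ q))
n9 = ~(n8 ^ n2) = ~((q ^ (q ^ (p ^ q))) ^ ((p ^ q) | r))
At p=0, q=0, r=0: circuit gives 1, formula gives 0.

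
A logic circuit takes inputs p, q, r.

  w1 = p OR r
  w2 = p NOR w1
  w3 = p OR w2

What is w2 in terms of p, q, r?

w1 = p OR r
w2 = p NOR w1 = p NOR (p OR r)

p NOR (p OR r)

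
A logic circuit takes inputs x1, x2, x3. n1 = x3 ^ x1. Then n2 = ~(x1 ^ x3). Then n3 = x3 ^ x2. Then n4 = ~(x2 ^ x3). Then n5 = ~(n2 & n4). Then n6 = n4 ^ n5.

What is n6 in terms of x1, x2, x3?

n2 = ~(x1 ^ x3)
n4 = ~(x2 ^ x3)
n5 = ~(n2 & n4) = ~((~(x1 ^ x3)) & (~(x2 ^ x3)))
n6 = n4 ^ n5 = (~(x2 ^ x3)) ^ (~((~(x1 ^ x3)) & (~(x2 ^ x3))))

(~(x2 ^ x3)) ^ (~((~(x1 ^ x3)) & (~(x2 ^ x3))))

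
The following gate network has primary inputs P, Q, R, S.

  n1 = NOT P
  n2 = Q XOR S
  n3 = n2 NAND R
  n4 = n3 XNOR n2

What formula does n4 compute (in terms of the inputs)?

n2 = Q XOR S
n3 = n2 NAND R = (Q XOR S) NAND R
n4 = n3 XNOR n2 = ((Q XOR S) NAND R) XNOR (Q XOR S)

((Q XOR S) NAND R) XNOR (Q XOR S)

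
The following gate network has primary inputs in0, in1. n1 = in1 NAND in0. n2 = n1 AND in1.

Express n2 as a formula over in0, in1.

(in1 NAND in0) AND in1

n1 = in1 NAND in0
n2 = n1 AND in1 = (in1 NAND in0) AND in1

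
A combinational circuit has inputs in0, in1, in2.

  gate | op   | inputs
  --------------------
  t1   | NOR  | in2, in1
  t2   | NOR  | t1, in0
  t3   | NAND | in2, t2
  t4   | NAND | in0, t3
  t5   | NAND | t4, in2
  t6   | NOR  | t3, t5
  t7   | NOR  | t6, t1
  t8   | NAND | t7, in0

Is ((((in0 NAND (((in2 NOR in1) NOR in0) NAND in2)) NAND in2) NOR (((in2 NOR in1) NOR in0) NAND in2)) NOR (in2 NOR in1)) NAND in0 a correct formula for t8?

Yes

t1 = in2 NOR in1
t2 = t1 NOR in0 = (in2 NOR in1) NOR in0
t3 = in2 NAND t2 = in2 NAND ((in2 NOR in1) NOR in0)
t4 = in0 NAND t3 = in0 NAND (in2 NAND ((in2 NOR in1) NOR in0))
t5 = t4 NAND in2 = (in0 NAND (in2 NAND ((in2 NOR in1) NOR in0))) NAND in2
t6 = t3 NOR t5 = (in2 NAND ((in2 NOR in1) NOR in0)) NOR ((in0 NAND (in2 NAND ((in2 NOR in1) NOR in0))) NAND in2)
t7 = t6 NOR t1 = ((in2 NAND ((in2 NOR in1) NOR in0)) NOR ((in0 NAND (in2 NAND ((in2 NOR in1) NOR in0))) NAND in2)) NOR (in2 NOR in1)
t8 = t7 NAND in0 = (((in2 NAND ((in2 NOR in1) NOR in0)) NOR ((in0 NAND (in2 NAND ((in2 NOR in1) NOR in0))) NAND in2)) NOR (in2 NOR in1)) NAND in0
At in0=1, in1=0, in2=1: circuit gives 0, formula gives 0.
At in0=0, in1=0, in2=0: circuit gives 1, formula gives 1.
Agrees on all 8 inputs.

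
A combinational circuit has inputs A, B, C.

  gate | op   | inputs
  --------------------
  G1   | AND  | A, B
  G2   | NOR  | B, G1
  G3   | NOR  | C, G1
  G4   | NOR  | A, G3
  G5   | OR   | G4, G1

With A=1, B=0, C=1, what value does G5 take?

0

G1 = 1 AND 0 = 0
G3 = 1 NOR 0 = 0
G4 = 1 NOR 0 = 0
G5 = 0 OR 0 = 0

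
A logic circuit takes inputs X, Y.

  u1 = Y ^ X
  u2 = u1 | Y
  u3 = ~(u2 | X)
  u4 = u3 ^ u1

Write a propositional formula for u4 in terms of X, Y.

(~(((Y ^ X) | Y) | X)) ^ (Y ^ X)

u1 = Y ^ X
u2 = u1 | Y = (Y ^ X) | Y
u3 = ~(u2 | X) = ~(((Y ^ X) | Y) | X)
u4 = u3 ^ u1 = (~(((Y ^ X) | Y) | X)) ^ (Y ^ X)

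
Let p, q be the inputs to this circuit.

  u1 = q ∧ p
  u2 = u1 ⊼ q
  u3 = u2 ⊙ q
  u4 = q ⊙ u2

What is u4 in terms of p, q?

u1 = q ∧ p
u2 = u1 ⊼ q = (q ∧ p) ⊼ q
u4 = q ⊙ u2 = q ⊙ ((q ∧ p) ⊼ q)

q ⊙ ((q ∧ p) ⊼ q)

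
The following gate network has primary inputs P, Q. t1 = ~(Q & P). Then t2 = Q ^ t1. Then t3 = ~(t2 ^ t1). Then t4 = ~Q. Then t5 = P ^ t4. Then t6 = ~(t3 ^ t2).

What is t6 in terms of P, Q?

~((~((Q ^ (~(Q & P))) ^ (~(Q & P)))) ^ (Q ^ (~(Q & P))))

t1 = ~(Q & P)
t2 = Q ^ t1 = Q ^ (~(Q & P))
t3 = ~(t2 ^ t1) = ~((Q ^ (~(Q & P))) ^ (~(Q & P)))
t6 = ~(t3 ^ t2) = ~((~((Q ^ (~(Q & P))) ^ (~(Q & P)))) ^ (Q ^ (~(Q & P))))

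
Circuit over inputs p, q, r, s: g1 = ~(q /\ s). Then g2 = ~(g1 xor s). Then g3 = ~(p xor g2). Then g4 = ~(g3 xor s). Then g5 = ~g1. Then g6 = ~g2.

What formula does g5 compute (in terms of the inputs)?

g1 = ~(q /\ s)
g5 = ~g1 = ~(~(q /\ s))

~(~(q /\ s))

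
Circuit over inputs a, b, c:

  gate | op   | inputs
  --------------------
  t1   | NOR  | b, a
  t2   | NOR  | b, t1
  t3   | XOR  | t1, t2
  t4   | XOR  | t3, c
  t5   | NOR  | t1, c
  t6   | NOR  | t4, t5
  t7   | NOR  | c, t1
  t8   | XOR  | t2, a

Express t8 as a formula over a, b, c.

t1 = b NOR a
t2 = b NOR t1 = b NOR (b NOR a)
t8 = t2 XOR a = (b NOR (b NOR a)) XOR a

(b NOR (b NOR a)) XOR a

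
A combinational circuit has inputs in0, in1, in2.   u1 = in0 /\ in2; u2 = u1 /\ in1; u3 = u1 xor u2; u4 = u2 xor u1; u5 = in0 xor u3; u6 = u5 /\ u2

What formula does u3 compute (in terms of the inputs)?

u1 = in0 /\ in2
u2 = u1 /\ in1 = (in0 /\ in2) /\ in1
u3 = u1 xor u2 = (in0 /\ in2) xor ((in0 /\ in2) /\ in1)

(in0 /\ in2) xor ((in0 /\ in2) /\ in1)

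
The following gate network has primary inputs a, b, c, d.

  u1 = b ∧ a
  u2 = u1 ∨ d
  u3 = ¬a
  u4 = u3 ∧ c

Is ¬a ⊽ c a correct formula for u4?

u3 = ¬a
u4 = u3 ∧ c = ¬a ∧ c
At a=0, b=0, c=1, d=0: circuit gives 1, formula gives 0.

No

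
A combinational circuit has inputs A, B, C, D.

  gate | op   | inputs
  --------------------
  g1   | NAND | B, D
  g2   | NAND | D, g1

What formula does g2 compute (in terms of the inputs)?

D NAND (B NAND D)

g1 = B NAND D
g2 = D NAND g1 = D NAND (B NAND D)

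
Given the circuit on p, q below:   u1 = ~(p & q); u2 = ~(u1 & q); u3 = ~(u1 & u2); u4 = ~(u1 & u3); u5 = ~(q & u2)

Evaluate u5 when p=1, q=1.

0

u1 = ~(1 & 1) = 0
u2 = ~(0 & 1) = 1
u5 = ~(1 & 1) = 0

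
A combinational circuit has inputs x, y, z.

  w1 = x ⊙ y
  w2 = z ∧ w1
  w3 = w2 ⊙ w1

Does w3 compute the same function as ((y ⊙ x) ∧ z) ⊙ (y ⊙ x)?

w1 = x ⊙ y
w2 = z ∧ w1 = z ∧ (x ⊙ y)
w3 = w2 ⊙ w1 = (z ∧ (x ⊙ y)) ⊙ (x ⊙ y)
At x=0, y=0, z=0: circuit gives 0, formula gives 0.
At x=0, y=0, z=1: circuit gives 1, formula gives 1.
Agrees on all 8 inputs.

Yes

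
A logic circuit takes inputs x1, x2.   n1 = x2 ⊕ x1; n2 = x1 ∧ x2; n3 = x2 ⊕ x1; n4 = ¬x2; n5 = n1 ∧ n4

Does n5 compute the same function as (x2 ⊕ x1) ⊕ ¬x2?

No

n1 = x2 ⊕ x1
n4 = ¬x2
n5 = n1 ∧ n4 = (x2 ⊕ x1) ∧ ¬x2
At x1=0, x2=0: circuit gives 0, formula gives 1.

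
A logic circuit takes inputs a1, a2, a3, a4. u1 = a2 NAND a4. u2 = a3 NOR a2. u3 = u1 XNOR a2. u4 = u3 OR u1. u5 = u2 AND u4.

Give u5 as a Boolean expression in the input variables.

u1 = a2 NAND a4
u2 = a3 NOR a2
u3 = u1 XNOR a2 = (a2 NAND a4) XNOR a2
u4 = u3 OR u1 = ((a2 NAND a4) XNOR a2) OR (a2 NAND a4)
u5 = u2 AND u4 = (a3 NOR a2) AND (((a2 NAND a4) XNOR a2) OR (a2 NAND a4))

(a3 NOR a2) AND (((a2 NAND a4) XNOR a2) OR (a2 NAND a4))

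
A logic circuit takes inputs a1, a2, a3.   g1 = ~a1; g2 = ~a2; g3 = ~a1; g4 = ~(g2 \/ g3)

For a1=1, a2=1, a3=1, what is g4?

g2 = ~1 = 0
g3 = ~1 = 0
g4 = ~(0 \/ 0) = 1

1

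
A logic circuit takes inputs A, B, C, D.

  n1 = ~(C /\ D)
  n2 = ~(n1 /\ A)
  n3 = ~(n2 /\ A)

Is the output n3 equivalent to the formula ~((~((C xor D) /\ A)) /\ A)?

n1 = ~(C /\ D)
n2 = ~(n1 /\ A) = ~((~(C /\ D)) /\ A)
n3 = ~(n2 /\ A) = ~((~((~(C /\ D)) /\ A)) /\ A)
At A=1, B=0, C=0, D=0: circuit gives 1, formula gives 0.

No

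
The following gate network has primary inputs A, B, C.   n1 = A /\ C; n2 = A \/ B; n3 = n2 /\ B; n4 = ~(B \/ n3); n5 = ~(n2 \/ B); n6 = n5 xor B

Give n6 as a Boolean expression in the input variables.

(~((A \/ B) \/ B)) xor B

n2 = A \/ B
n5 = ~(n2 \/ B) = ~((A \/ B) \/ B)
n6 = n5 xor B = (~((A \/ B) \/ B)) xor B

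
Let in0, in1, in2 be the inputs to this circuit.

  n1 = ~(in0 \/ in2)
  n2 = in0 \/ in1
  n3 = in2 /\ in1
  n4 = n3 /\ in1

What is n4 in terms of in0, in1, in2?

(in2 /\ in1) /\ in1

n3 = in2 /\ in1
n4 = n3 /\ in1 = (in2 /\ in1) /\ in1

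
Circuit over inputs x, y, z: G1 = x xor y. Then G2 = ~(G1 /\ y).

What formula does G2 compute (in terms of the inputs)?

~((x xor y) /\ y)

G1 = x xor y
G2 = ~(G1 /\ y) = ~((x xor y) /\ y)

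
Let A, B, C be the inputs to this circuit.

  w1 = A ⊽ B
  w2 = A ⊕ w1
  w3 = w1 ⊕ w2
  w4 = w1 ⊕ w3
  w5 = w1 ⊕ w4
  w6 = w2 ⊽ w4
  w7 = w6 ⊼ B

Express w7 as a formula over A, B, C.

w1 = A ⊽ B
w2 = A ⊕ w1 = A ⊕ (A ⊽ B)
w3 = w1 ⊕ w2 = (A ⊽ B) ⊕ (A ⊕ (A ⊽ B))
w4 = w1 ⊕ w3 = (A ⊽ B) ⊕ ((A ⊽ B) ⊕ (A ⊕ (A ⊽ B)))
w6 = w2 ⊽ w4 = (A ⊕ (A ⊽ B)) ⊽ ((A ⊽ B) ⊕ ((A ⊽ B) ⊕ (A ⊕ (A ⊽ B))))
w7 = w6 ⊼ B = ((A ⊕ (A ⊽ B)) ⊽ ((A ⊽ B) ⊕ ((A ⊽ B) ⊕ (A ⊕ (A ⊽ B))))) ⊼ B

((A ⊕ (A ⊽ B)) ⊽ ((A ⊽ B) ⊕ ((A ⊽ B) ⊕ (A ⊕ (A ⊽ B))))) ⊼ B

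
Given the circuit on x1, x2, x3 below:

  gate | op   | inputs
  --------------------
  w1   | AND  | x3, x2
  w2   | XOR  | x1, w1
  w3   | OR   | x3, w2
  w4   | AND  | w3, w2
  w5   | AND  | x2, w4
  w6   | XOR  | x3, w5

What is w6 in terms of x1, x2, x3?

x3 XOR (x2 AND ((x3 OR (x1 XOR (x3 AND x2))) AND (x1 XOR (x3 AND x2))))

w1 = x3 AND x2
w2 = x1 XOR w1 = x1 XOR (x3 AND x2)
w3 = x3 OR w2 = x3 OR (x1 XOR (x3 AND x2))
w4 = w3 AND w2 = (x3 OR (x1 XOR (x3 AND x2))) AND (x1 XOR (x3 AND x2))
w5 = x2 AND w4 = x2 AND ((x3 OR (x1 XOR (x3 AND x2))) AND (x1 XOR (x3 AND x2)))
w6 = x3 XOR w5 = x3 XOR (x2 AND ((x3 OR (x1 XOR (x3 AND x2))) AND (x1 XOR (x3 AND x2))))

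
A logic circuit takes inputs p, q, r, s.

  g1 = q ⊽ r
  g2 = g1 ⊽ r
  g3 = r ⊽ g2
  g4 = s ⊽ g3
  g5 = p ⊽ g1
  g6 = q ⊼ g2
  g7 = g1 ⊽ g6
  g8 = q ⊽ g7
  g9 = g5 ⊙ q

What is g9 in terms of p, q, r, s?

(p ⊽ (q ⊽ r)) ⊙ q

g1 = q ⊽ r
g5 = p ⊽ g1 = p ⊽ (q ⊽ r)
g9 = g5 ⊙ q = (p ⊽ (q ⊽ r)) ⊙ q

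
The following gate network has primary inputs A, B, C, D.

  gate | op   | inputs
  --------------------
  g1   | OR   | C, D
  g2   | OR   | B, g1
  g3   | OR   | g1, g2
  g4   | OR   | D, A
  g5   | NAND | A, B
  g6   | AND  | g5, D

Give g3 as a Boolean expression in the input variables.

(C OR D) OR (B OR (C OR D))

g1 = C OR D
g2 = B OR g1 = B OR (C OR D)
g3 = g1 OR g2 = (C OR D) OR (B OR (C OR D))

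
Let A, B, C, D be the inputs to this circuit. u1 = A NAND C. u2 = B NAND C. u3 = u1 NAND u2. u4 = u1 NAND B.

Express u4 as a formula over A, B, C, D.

(A NAND C) NAND B

u1 = A NAND C
u4 = u1 NAND B = (A NAND C) NAND B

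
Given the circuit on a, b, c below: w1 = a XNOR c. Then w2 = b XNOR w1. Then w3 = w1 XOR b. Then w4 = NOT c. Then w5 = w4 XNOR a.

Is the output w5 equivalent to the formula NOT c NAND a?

No

w4 = NOT c
w5 = w4 XNOR a = NOT c XNOR a
At a=0, b=0, c=0: circuit gives 0, formula gives 1.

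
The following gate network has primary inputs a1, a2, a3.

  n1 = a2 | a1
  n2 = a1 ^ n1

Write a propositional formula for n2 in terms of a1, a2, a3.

n1 = a2 | a1
n2 = a1 ^ n1 = a1 ^ (a2 | a1)

a1 ^ (a2 | a1)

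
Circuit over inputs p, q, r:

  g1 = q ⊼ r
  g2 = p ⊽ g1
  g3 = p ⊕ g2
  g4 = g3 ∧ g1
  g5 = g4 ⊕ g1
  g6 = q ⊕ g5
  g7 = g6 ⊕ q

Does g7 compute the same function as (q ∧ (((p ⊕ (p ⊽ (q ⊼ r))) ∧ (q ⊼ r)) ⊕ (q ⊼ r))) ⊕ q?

g1 = q ⊼ r
g2 = p ⊽ g1 = p ⊽ (q ⊼ r)
g3 = p ⊕ g2 = p ⊕ (p ⊽ (q ⊼ r))
g4 = g3 ∧ g1 = (p ⊕ (p ⊽ (q ⊼ r))) ∧ (q ⊼ r)
g5 = g4 ⊕ g1 = ((p ⊕ (p ⊽ (q ⊼ r))) ∧ (q ⊼ r)) ⊕ (q ⊼ r)
g6 = q ⊕ g5 = q ⊕ (((p ⊕ (p ⊽ (q ⊼ r))) ∧ (q ⊼ r)) ⊕ (q ⊼ r))
g7 = g6 ⊕ q = (q ⊕ (((p ⊕ (p ⊽ (q ⊼ r))) ∧ (q ⊼ r)) ⊕ (q ⊼ r))) ⊕ q
At p=0, q=0, r=0: circuit gives 1, formula gives 0.

No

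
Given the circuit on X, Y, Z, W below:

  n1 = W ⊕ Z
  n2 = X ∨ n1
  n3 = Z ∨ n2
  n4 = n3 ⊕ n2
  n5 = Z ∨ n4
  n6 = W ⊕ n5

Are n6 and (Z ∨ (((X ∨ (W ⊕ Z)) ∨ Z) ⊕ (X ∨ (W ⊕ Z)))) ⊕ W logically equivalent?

Yes

n1 = W ⊕ Z
n2 = X ∨ n1 = X ∨ (W ⊕ Z)
n3 = Z ∨ n2 = Z ∨ (X ∨ (W ⊕ Z))
n4 = n3 ⊕ n2 = (Z ∨ (X ∨ (W ⊕ Z))) ⊕ (X ∨ (W ⊕ Z))
n5 = Z ∨ n4 = Z ∨ ((Z ∨ (X ∨ (W ⊕ Z))) ⊕ (X ∨ (W ⊕ Z)))
n6 = W ⊕ n5 = W ⊕ (Z ∨ ((Z ∨ (X ∨ (W ⊕ Z))) ⊕ (X ∨ (W ⊕ Z))))
At X=0, Y=0, Z=0, W=0: circuit gives 0, formula gives 0.
At X=0, Y=0, Z=0, W=1: circuit gives 1, formula gives 1.
Agrees on all 16 inputs.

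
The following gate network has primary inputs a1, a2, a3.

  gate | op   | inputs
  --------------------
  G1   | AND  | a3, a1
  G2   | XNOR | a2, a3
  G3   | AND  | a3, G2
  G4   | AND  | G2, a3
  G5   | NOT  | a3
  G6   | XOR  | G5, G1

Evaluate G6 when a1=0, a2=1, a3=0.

1

G1 = 0 AND 0 = 0
G5 = NOT 0 = 1
G6 = 1 XOR 0 = 1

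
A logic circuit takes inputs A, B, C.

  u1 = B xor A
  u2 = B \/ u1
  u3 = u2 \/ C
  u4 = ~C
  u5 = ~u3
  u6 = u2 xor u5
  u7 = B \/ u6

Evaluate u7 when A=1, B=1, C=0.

u1 = 1 xor 1 = 0
u2 = 1 \/ 0 = 1
u3 = 1 \/ 0 = 1
u5 = ~1 = 0
u6 = 1 xor 0 = 1
u7 = 1 \/ 1 = 1

1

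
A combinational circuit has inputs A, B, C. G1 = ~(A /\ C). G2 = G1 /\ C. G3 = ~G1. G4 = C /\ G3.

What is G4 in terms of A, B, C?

G1 = ~(A /\ C)
G3 = ~G1 = ~(~(A /\ C))
G4 = C /\ G3 = C /\ ~(~(A /\ C))

C /\ ~(~(A /\ C))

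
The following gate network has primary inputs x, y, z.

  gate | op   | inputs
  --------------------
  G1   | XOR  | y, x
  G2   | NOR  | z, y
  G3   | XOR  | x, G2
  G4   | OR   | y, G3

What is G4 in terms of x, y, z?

G2 = z NOR y
G3 = x XOR G2 = x XOR (z NOR y)
G4 = y OR G3 = y OR (x XOR (z NOR y))

y OR (x XOR (z NOR y))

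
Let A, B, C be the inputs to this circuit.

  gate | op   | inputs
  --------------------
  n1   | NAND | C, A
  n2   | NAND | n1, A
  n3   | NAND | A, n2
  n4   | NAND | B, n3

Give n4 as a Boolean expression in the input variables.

B NAND (A NAND ((C NAND A) NAND A))

n1 = C NAND A
n2 = n1 NAND A = (C NAND A) NAND A
n3 = A NAND n2 = A NAND ((C NAND A) NAND A)
n4 = B NAND n3 = B NAND (A NAND ((C NAND A) NAND A))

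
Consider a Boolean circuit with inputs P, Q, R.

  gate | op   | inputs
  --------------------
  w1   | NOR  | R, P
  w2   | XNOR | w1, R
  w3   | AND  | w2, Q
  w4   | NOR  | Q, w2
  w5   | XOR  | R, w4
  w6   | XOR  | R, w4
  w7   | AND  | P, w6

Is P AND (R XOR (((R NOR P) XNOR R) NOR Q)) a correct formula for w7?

Yes

w1 = R NOR P
w2 = w1 XNOR R = (R NOR P) XNOR R
w4 = Q NOR w2 = Q NOR ((R NOR P) XNOR R)
w6 = R XOR w4 = R XOR (Q NOR ((R NOR P) XNOR R))
w7 = P AND w6 = P AND (R XOR (Q NOR ((R NOR P) XNOR R)))
At P=0, Q=0, R=0: circuit gives 0, formula gives 0.
At P=1, Q=1, R=1: circuit gives 1, formula gives 1.
Agrees on all 8 inputs.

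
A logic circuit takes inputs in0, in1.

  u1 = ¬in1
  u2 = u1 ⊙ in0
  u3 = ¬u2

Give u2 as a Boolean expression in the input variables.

¬in1 ⊙ in0

u1 = ¬in1
u2 = u1 ⊙ in0 = ¬in1 ⊙ in0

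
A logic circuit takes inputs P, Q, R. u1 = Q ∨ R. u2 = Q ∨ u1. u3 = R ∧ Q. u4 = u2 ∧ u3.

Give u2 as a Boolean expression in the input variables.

Q ∨ (Q ∨ R)

u1 = Q ∨ R
u2 = Q ∨ u1 = Q ∨ (Q ∨ R)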